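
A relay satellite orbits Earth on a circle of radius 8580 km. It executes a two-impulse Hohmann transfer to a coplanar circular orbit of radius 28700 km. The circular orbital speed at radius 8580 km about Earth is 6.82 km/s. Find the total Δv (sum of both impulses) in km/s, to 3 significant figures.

Δv = 2.84 km/s

From the circular-orbit relation v² = μ/r at r = 8580 km: μ = v²r = (6.82)² × 8580 = 3.99076×10^5 km³/s².
Semi-major axis of the transfer orbit: a_t = (8580 + 28700)/2 = 18640 km.
Circular speed at r₁: v₁ = √(μ/r₁) = √(3.99076×10^5/8580) = 6.820 km/s.
Transfer-orbit speed at r₁ (vis-viva): v_p = √[μ(2/r₁ − 1/a_t)] = 8.463 km/s.
First burn Δv₁ = |v_p − v₁| = 1.643 km/s.
Circular speed at r₂: v₂ = √(μ/r₂) = 3.729 km/s.
Transfer-orbit speed at r₂: v_a = √[μ(2/r₂ − 1/a_t)] = 2.530 km/s.
Second burn Δv₂ = |v₂ − v_a| = 1.199 km/s.
Total Δv = Δv₁ + Δv₂ = 2.842 km/s.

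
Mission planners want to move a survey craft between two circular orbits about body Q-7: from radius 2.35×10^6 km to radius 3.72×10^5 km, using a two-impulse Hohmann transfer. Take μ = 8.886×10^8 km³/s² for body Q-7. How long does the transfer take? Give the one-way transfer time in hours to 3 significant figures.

Semi-major axis of the transfer orbit: a_t = (2.350×10^6 + 3.720×10^5)/2 = 1.361×10^6 km.
Half the transfer-orbit period gives t = π√(a_t³/μ) = 1.673×10^5 s.
Converting: 1.673×10^5 s ÷ 3600 s/hour = 46.5 hours.

t = 46.5 hours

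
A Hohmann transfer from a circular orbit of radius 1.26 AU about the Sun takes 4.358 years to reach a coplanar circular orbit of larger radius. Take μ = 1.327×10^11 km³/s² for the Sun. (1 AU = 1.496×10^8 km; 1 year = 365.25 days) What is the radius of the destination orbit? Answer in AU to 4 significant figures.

In km: r₁ = 1.26 × 1.496×10^8 = 1.88496×10^8 km.
Transfer time t = 4.358 years × 365.25 × 86400 s = 1.375280208×10^8 s, and t = π√(a_t³/μ).
So a_t = (μ t²/π²)^(1/3) = (1.327×10^11 × (1.375280208×10^8)² / π²)^(1/3) = 6.3356×10^8 km.
Since a_t = (r₁ + r₂)/2, r₂ = 2a_t − r₁ = 2×6.3356×10^8 − 1.88496×10^8 = 1.078624×10^9 km.
In AU: r₂ = 1.078624×10^9 / 1.496×10^8 = 7.210 AU.

r₂ = 7.210 AU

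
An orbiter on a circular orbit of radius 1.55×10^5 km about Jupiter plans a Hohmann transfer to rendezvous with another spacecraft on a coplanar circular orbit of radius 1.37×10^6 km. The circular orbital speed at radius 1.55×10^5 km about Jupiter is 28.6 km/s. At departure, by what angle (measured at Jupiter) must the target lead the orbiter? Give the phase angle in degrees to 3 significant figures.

φ = 105°

From the circular-orbit relation v² = μ/r at r = 1.55×10^5 km: μ = v²r = (28.6)² × 1.55×10^5 = 1.26784×10^8 km³/s².
Transfer-ellipse semi-major axis a_t = (r₁ + r₂)/2 = (1.550×10^5 + 1.370×10^6)/2 = 7.625×10^5 km.
The half-period of the transfer ellipse is t = π√(a_t³/μ) = 1.85771×10^5 s.
The target's mean motion on its circular orbit is ω₂ = √(μ/r₂³) = 7.02184×10^-6 rad/s.
Angle swept by the target during transfer: ω₂·t = 1.3045 rad = 74.74°.
Arrival is 180° from departure on the ellipse, so φ = 180° − 74.74° = 105°.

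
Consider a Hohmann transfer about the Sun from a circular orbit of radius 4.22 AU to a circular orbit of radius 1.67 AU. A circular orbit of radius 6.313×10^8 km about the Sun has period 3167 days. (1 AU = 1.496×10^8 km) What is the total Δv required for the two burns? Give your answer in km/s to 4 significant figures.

Δv = 8.121 km/s

From Kepler's third law T² = 4π²r³/μ at r = 6.313×10^8 km, T = 3167 days = 3167 × 86400 s = 2.736288×10^8 s: μ = 4π²r³/T² = 1.32661×10^11 km³/s².
In km: r₁ = 4.22 × 1.496×10^8 = 6.31312×10^8 km; r₂ = 1.67 × 1.496×10^8 = 2.49832×10^8 km.
Transfer-ellipse semi-major axis a_t = (r₁ + r₂)/2 = (6.31312×10^8 + 2.49832×10^8)/2 = 4.40572×10^8 km.
Circular speed at r₁: v₁ = √(μ/r₁) = √(1.32661×10^11/6.31312×10^8) = 14.50 km/s.
On the transfer ellipse at r₁, vis-viva equation gives v_a = √[μ(2/r₁ − 1/a_t)] = 10.92 km/s.
First burn Δv₁ = |v_a − v₁| = 3.580 km/s.
At r₂, v₂ = √(μ/r₂) = 23.043 km/s.
Transfer-orbit speed at r₂: v_p = √[μ(2/r₂ − 1/a_t)] = 27.584 km/s.
Second burn Δv₂ = |v₂ − v_p| = 4.541 km/s.
Total Δv = Δv₁ + Δv₂ = 8.121 km/s.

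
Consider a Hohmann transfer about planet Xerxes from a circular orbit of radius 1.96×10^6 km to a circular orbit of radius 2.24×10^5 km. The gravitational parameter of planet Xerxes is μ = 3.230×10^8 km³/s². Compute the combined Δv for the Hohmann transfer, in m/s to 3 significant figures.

Transfer-ellipse semi-major axis a_t = (r₁ + r₂)/2 = (1.960×10^6 + 2.240×10^5)/2 = 1.092×10^6 km.
Circular speed at r₁: v₁ = √(μ/r₁) = √(3.230×10^8/1.960×10^6) = 12.837 km/s.
Transfer-orbit speed at r₁ (vis-viva): v_a = √[μ(2/r₁ − 1/a_t)] = 5.8141 km/s.
First burn Δv₁ = |v_a − v₁| = 7.023 km/s.
At r₂, v₂ = √(μ/r₂) = 37.97 km/s.
Transfer-orbit speed at r₂: v_p = √[μ(2/r₂ − 1/a_t)] = 50.87 km/s.
Second burn Δv₂ = |v₂ − v_p| = 12.90 km/s.
Total Δv = Δv₁ + Δv₂ = 19.92 km/s.

Δv = 19900 m/s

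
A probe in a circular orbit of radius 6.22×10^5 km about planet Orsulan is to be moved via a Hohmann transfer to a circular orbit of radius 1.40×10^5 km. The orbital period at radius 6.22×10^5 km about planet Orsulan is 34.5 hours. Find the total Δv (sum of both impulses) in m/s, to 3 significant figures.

Δv = 30800 m/s

From Kepler's third law T² = 4π²r³/μ at r = 6.22×10^5 km, T = 34.5 hours = 34.5 × 3600 s = 1.242×10^5 s: μ = 4π²r³/T² = 6.15868×10^8 km³/s².
The Hohmann ellipse has a_t = (r₁ + r₂)/2 = 3.810×10^5 km.
At r₁ the circular-orbit speed is v₁ = √(μ/r₁) = 31.467 km/s.
On the transfer ellipse at r₁, vis-viva equation gives v_a = √[μ(2/r₁ − 1/a_t)] = 19.074 km/s.
First burn Δv₁ = |v_a − v₁| = 12.39 km/s.
At r₂, v₂ = √(μ/r₂) = 66.325 km/s.
Transfer-orbit speed at r₂: v_p = √[μ(2/r₂ − 1/a_t)] = 84.745 km/s.
Second burn Δv₂ = |v₂ − v_p| = 18.42 km/s.
Total Δv = Δv₁ + Δv₂ = 30.81 km/s.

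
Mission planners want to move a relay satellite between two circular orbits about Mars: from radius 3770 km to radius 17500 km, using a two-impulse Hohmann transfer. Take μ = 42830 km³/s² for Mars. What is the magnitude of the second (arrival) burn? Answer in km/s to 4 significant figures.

Semi-major axis of the transfer orbit: a_t = (3770 + 17500)/2 = 10635 km.
On the circular orbit at r = 17500 km, v_c = √(μ/r) = 1.5644 km/s.
Vis-viva on the transfer ellipse at r = 17500 km gives v_t = √[μ(2/r − 1/a_t)] = 0.93144 km/s.
Δv₂ = |v_t − v_c| = |0.93144 − 1.5644| = 0.6330 km/s.

Δv₂ = 0.6330 km/s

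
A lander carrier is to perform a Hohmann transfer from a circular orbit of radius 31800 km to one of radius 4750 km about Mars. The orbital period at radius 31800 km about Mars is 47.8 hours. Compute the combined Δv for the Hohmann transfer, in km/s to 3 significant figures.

From Kepler's third law T² = 4π²r³/μ at r = 31800 km, T = 47.8 hours = 47.8 × 3600 s = 1.7208×10^5 s: μ = 4π²r³/T² = 42872.6 km³/s².
Transfer-ellipse semi-major axis a_t = (r₁ + r₂)/2 = (31800 + 4750)/2 = 18275 km.
Circular speed at r₁: v₁ = √(μ/r₁) = √(42872.6/31800) = 1.16112 km/s.
On the transfer ellipse at r₁, vis-viva gives v_a = √[μ(2/r₁ − 1/a_t)] = 0.591963 km/s.
First burn Δv₁ = |v_a − v₁| = 0.5692 km/s.
At r₂, v₂ = √(μ/r₂) = 3.0043 km/s.
Transfer-orbit speed at r₂: v_p = √[μ(2/r₂ − 1/a_t)] = 3.9630 km/s.
Second burn Δv₂ = |v₂ − v_p| = 0.9587 km/s.
Δv = Δv₁ + Δv₂ = 0.5692 + 0.9587 = 1.528 km/s.

Δv = 1.53 km/s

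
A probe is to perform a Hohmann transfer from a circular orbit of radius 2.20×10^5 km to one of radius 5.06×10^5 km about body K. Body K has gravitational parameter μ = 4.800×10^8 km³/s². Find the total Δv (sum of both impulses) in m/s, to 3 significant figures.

Δv = 15300 m/s

Semi-major axis of the transfer orbit: a_t = (2.200×10^5 + 5.060×10^5)/2 = 3.630×10^5 km.
At r₁ the circular-orbit speed is v₁ = √(μ/r₁) = 46.710 km/s.
On the transfer ellipse at r₁, v² = μ(2/r − 1/a) gives v_p = √[μ(2/r₁ − 1/a_t)] = 55.148 km/s.
First burn Δv₁ = |v_p − v₁| = 8.438 km/s.
At r₂, v₂ = √(μ/r₂) = 30.7996 km/s.
Transfer-orbit speed at r₂: v_a = √[μ(2/r₂ − 1/a_t)] = 23.9775 km/s.
Second burn Δv₂ = |v₂ − v_a| = 6.822 km/s.
Total Δv = Δv₁ + Δv₂ = 15.26 km/s.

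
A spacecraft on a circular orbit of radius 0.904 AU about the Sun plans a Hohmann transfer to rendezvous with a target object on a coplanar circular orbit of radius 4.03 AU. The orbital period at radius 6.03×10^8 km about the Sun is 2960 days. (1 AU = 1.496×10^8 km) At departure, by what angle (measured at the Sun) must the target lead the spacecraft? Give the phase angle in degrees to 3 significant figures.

φ = 93.8°

From Kepler's third law T² = 4π²r³/μ at r = 6.03×10^8 km, T = 2960 days = 2960 × 86400 s = 2.55744×10^8 s: μ = 4π²r³/T² = 1.32343×10^11 km³/s².
In km: r₁ = 0.904 × 1.496×10^8 = 1.352384×10^8 km; r₂ = 4.03 × 1.496×10^8 = 6.02888×10^8 km.
Semi-major axis of the transfer orbit: a_t = (1.352384×10^8 + 6.02888×10^8)/2 = 3.690632×10^8 km.
The half-period of the transfer ellipse is t = π√(a_t³/μ) = 6.1228×10^7 s.
The target's mean motion on its circular orbit is ω₂ = √(μ/r₂³) = 2.4575×10^-8 rad/s.
Angle swept by the target during transfer: ω₂·t = 1.5047 rad = 86.21°.
The spacecraft traverses 180° on the transfer ellipse, so the target must lead by 180° − 86.21° = 93.8°.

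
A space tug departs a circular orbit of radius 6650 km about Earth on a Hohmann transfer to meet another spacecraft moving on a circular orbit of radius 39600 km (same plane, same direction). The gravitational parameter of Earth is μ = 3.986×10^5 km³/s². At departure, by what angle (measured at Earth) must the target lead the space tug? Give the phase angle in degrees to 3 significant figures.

The Hohmann ellipse has a_t = (r₁ + r₂)/2 = 23125 km.
Transfer time t = π√(a_t³/μ) = 17500 s.
Target angular speed ω₂ = √(μ/r₂³) = 8.012×10^-5 rad/s.
Angle swept by the target during transfer: ω₂·t = 1.402 rad = 80.33°.
The space tug traverses 180° on the transfer ellipse, so the target must lead by 180° − 80.33° = 99.7°.

φ = 99.7°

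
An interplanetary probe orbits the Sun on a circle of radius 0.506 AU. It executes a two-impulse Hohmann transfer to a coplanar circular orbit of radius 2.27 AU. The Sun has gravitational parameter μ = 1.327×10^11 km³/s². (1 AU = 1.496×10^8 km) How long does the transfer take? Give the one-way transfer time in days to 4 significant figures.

In km: r₁ = 0.506 × 1.496×10^8 = 7.56976×10^7 km; r₂ = 2.27 × 1.496×10^8 = 3.39592×10^8 km.
Semi-major axis of the transfer orbit: a_t = (7.56976×10^7 + 3.39592×10^8)/2 = 2.076448×10^8 km.
By Kepler's third law the transfer-orbit period is T = 2π√(a_t³/μ), so t = T/2 = 2.5805×10^7 s.
Converting: 2.5805×10^7 s ÷ 86400 s/day = 298.7 days.

t = 298.7 days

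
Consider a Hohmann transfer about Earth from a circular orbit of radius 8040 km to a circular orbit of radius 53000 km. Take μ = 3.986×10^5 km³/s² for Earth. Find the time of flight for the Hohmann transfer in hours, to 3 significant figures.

t = 7.37 hours

The Hohmann ellipse has a_t = (r₁ + r₂)/2 = 30520 km.
Half the transfer-orbit period gives t = π√(a_t³/μ) = 26530 s.
Converting: 26530 s ÷ 3600 s/hour = 7.37 hours.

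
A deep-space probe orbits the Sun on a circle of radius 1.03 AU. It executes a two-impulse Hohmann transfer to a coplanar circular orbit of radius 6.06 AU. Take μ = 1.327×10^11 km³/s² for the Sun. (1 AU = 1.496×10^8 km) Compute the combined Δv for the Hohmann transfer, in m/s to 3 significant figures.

In km: r₁ = 1.03 × 1.496×10^8 = 1.54088×10^8 km; r₂ = 6.06 × 1.496×10^8 = 9.06576×10^8 km.
The Hohmann ellipse has a_t = (r₁ + r₂)/2 = 5.30332×10^8 km.
At r₁ the circular-orbit speed is v₁ = √(μ/r₁) = 29.346 km/s.
Transfer-orbit speed at r₁ (vis-viva): v_p = √[μ(2/r₁ − 1/a_t)] = 38.369 km/s.
First burn Δv₁ = |v_p − v₁| = 9.023 km/s.
At r₂, v₂ = √(μ/r₂) = 12.0986 km/s.
Transfer-orbit speed at r₂: v_a = √[μ(2/r₂ − 1/a_t)] = 6.52145 km/s.
Second burn Δv₂ = |v₂ − v_a| = 5.577 km/s.
Total Δv = Δv₁ + Δv₂ = 14.60 km/s.

Δv = 14600 m/s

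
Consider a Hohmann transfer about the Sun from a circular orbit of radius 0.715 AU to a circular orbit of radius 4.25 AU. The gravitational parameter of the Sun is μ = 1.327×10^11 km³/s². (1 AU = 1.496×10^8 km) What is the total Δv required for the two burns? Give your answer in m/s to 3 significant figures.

Δv = 17600 m/s

In km: r₁ = 0.715 × 1.496×10^8 = 1.06964×10^8 km; r₂ = 4.25 × 1.496×10^8 = 6.358×10^8 km.
Transfer-ellipse semi-major axis a_t = (r₁ + r₂)/2 = (1.06964×10^8 + 6.358×10^8)/2 = 3.71382×10^8 km.
Circular speed at r₁: v₁ = √(μ/r₁) = √(1.327×10^11/1.06964×10^8) = 35.222 km/s.
On the transfer ellipse at r₁, vis-viva gives v_p = √[μ(2/r₁ − 1/a_t)] = 46.086 km/s.
First burn Δv₁ = |v_p − v₁| = 10.864 km/s.
At r₂, v₂ = √(μ/r₂) = 14.44692 km/s.
Transfer-orbit speed at r₂: v_a = √[μ(2/r₂ − 1/a_t)] = 7.753247 km/s.
Second burn Δv₂ = |v₂ − v_a| = 6.6937 km/s.
Δv = Δv₁ + Δv₂ = 10.864 + 6.6937 = 17.56 km/s.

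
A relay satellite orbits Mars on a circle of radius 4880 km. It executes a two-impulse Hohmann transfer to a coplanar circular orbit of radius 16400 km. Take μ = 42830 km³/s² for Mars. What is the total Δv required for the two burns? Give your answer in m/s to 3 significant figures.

Δv = 1240 m/s

Semi-major axis of the transfer orbit: a_t = (4880 + 16400)/2 = 10640 km.
At r₁ the circular-orbit speed is v₁ = √(μ/r₁) = 2.9625 km/s.
On the transfer ellipse at r₁, vis-viva gives v_p = √[μ(2/r₁ − 1/a_t)] = 3.6780 km/s.
First burn Δv₁ = |v_p − v₁| = 0.7155 km/s.
At r₂, v₂ = √(μ/r₂) = 1.6160 km/s.
Transfer-orbit speed at r₂: v_a = √[μ(2/r₂ − 1/a_t)] = 1.0944 km/s.
Second burn Δv₂ = |v₂ − v_a| = 0.5216 km/s.
Total Δv = Δv₁ + Δv₂ = 1.237 km/s.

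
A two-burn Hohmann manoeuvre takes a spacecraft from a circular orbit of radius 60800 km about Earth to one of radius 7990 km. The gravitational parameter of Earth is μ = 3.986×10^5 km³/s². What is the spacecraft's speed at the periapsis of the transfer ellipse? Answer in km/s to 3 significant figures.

Semi-major axis of the transfer orbit: a_t = (60800 + 7990)/2 = 34395 km.
At periapsis, r = 7990 km.
Applying v² = μ(2/r − 1/a_t): v = 9.391 km/s.

v = 9.39 km/s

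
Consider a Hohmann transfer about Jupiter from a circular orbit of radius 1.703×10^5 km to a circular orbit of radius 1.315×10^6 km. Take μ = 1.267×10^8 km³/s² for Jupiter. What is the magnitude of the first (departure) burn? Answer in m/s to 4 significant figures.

Δv₁ = 9019 m/s

Semi-major axis of the transfer orbit: a_t = (1.703×10^5 + 1.315×10^6)/2 = 7.4265×10^5 km.
Circular speed at r = 1.703×10^5 km: v_c = √(μ/r) = 27.276 km/s.
Transfer-orbit speed at the same r (vis-viva, a = a_t): v_t = √[μ(2/r − 1/a_t)] = 36.295 km/s.
Δv₁ = |v_t − v_c| = |36.295 − 27.276| = 9.019 km/s.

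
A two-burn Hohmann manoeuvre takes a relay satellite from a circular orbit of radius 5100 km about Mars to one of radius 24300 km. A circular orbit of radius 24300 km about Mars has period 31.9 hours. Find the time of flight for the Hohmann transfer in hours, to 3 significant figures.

From Kepler's third law T² = 4π²r³/μ at r = 24300 km, T = 31.9 hours = 31.9 × 3600 s = 1.1484×10^5 s: μ = 4π²r³/T² = 42952.9 km³/s².
The Hohmann ellipse has a_t = (r₁ + r₂)/2 = 14700 km.
Transfer time t = π√(a_t³/μ) = π√((14700)³ / 42952.9) = 27017 s.
Converting: 27017 s ÷ 3600 s/hour = 7.50 hours.

t = 7.50 hours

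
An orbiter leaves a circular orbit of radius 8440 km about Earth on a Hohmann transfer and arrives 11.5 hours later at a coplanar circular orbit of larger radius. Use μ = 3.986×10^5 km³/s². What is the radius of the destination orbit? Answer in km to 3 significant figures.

Transfer time t = 11.5 hours = 41400 s, and t = π√(a_t³/μ).
So a_t = (μ t²/π²)^(1/3) = (3.986×10^5 × (41400)² / π²)^(1/3) = 41059 km.
Since a_t = (r₁ + r₂)/2, r₂ = 2a_t − r₁ = 2×41059 − 8440 = 73678 km.

r₂ = 73700 km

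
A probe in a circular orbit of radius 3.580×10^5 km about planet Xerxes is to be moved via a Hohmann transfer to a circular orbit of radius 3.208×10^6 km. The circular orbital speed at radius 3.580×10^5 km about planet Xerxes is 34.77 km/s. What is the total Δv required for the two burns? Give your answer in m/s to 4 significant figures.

Δv = 18280 m/s

From the circular-orbit relation v² = μ/r at r = 3.580×10^5 km: μ = v²r = (34.77)² × 3.580×10^5 = 4.32805×10^8 km³/s².
Semi-major axis of the transfer orbit: a_t = (3.580×10^5 + 3.208×10^6)/2 = 1.783×10^6 km.
Circular speed at r₁: v₁ = √(μ/r₁) = √(4.32805×10^8/3.580×10^5) = 34.77 km/s.
Transfer-orbit speed at r₁ (vis-viva equation): v_p = √[μ(2/r₁ − 1/a_t)] = 46.64 km/s.
First burn Δv₁ = |v_p − v₁| = 11.87 km/s.
Circular speed at r₂: v₂ = √(μ/r₂) = 11.6153 km/s.
Transfer-orbit speed at r₂: v_a = √[μ(2/r₂ − 1/a_t)] = 5.20469 km/s.
Second burn Δv₂ = |v₂ − v_a| = 6.411 km/s.
Δv = Δv₁ + Δv₂ = 11.87 + 6.411 = 18.28 km/s.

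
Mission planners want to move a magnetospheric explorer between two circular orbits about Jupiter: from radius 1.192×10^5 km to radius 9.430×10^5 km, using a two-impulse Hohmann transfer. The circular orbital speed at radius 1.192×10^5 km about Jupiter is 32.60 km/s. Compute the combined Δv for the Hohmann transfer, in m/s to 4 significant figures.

From the circular-orbit relation v² = μ/r at r = 1.192×10^5 km: μ = v²r = (32.60)² × 1.192×10^5 = 1.26681×10^8 km³/s².
Transfer-ellipse semi-major axis a_t = (r₁ + r₂)/2 = (1.192×10^5 + 9.430×10^5)/2 = 5.311×10^5 km.
Circular speed at r₁: v₁ = √(μ/r₁) = √(1.26681×10^8/1.192×10^5) = 32.60 km/s.
On the transfer ellipse at r₁, vis-viva equation gives v_p = √[μ(2/r₁ − 1/a_t)] = 43.44 km/s.
First burn Δv₁ = |v_p − v₁| = 10.84 km/s.
Circular speed at r₂: v₂ = √(μ/r₂) = 11.59 km/s.
Transfer-orbit speed at r₂: v_a = √[μ(2/r₂ − 1/a_t)] = 5.491 km/s.
Second burn Δv₂ = |v₂ − v_a| = 6.099 km/s.
Total Δv = Δv₁ + Δv₂ = 16.94 km/s.

Δv = 16940 m/s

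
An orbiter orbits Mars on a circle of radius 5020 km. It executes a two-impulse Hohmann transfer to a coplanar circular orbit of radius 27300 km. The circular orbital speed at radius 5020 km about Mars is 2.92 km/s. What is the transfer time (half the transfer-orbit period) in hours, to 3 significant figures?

From the circular-orbit relation v² = μ/r at r = 5020 km: μ = v²r = (2.92)² × 5020 = 42802.5 km³/s².
Semi-major axis of the transfer orbit: a_t = (5020 + 27300)/2 = 16160 km.
By Kepler's third law the transfer-orbit period is T = 2π√(a_t³/μ), so t = T/2 = 31194.4 s.
Converting: 31194.4 s ÷ 3600 s/hour = 8.67 hours.

t = 8.67 hours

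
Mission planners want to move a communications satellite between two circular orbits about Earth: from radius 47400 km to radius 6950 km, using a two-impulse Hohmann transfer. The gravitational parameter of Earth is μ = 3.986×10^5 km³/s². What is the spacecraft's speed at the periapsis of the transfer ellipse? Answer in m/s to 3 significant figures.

Transfer-ellipse semi-major axis a_t = (r₁ + r₂)/2 = (47400 + 6950)/2 = 27175 km.
At periapsis, r = 6950 km.
Vis-viva: v = √[μ(2/r − 1/a_t)] = √[3.986×10^5 × (2/6950 − 1/27175)] = 10.00 km/s.

v = 10000 m/s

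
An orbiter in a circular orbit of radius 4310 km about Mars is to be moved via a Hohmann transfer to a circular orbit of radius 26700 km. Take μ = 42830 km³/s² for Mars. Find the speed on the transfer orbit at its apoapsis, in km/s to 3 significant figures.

v = 0.668 km/s

The Hohmann ellipse has a_t = (r₁ + r₂)/2 = 15505 km.
The apoapsis of the transfer ellipse is at r = 26700 km.
Vis-viva: v = √[μ(2/r − 1/a_t)] = √[42830 × (2/26700 − 1/15505)] = 0.6678 km/s.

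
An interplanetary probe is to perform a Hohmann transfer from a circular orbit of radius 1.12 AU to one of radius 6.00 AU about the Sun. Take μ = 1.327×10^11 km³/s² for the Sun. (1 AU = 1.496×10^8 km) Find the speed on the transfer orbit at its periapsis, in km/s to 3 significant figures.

In km: r₁ = 1.12 × 1.496×10^8 = 1.67552×10^8 km; r₂ = 6.00 × 1.496×10^8 = 8.976×10^8 km.
Transfer-ellipse semi-major axis a_t = (r₁ + r₂)/2 = (1.67552×10^8 + 8.976×10^8)/2 = 5.32576×10^8 km.
At periapsis, r = 1.67552×10^8 km.
Vis-viva: v = √[μ(2/r − 1/a_t)] = √[1.327×10^11 × (2/1.67552×10^8 − 1/5.32576×10^8)] = 36.54 km/s.

v = 36.5 km/s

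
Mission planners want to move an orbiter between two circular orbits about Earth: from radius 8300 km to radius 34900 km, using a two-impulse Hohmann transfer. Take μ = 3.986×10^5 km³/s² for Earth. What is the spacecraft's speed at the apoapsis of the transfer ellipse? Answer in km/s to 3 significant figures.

The Hohmann ellipse has a_t = (r₁ + r₂)/2 = 21600 km.
At apoapsis, r = 34900 km.
Vis-viva: v = √[μ(2/r − 1/a_t)] = √[3.986×10^5 × (2/34900 − 1/21600)] = 2.095 km/s.

v = 2.09 km/s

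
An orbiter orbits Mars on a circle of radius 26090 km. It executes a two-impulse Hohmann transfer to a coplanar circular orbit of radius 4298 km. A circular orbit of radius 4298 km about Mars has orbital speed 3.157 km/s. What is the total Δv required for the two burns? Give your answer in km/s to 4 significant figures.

From the circular-orbit relation v² = μ/r at r = 4298 km: μ = v²r = (3.157)² × 4298 = 42836.7 km³/s².
Semi-major axis of the transfer orbit: a_t = (26090 + 4298)/2 = 15194 km.
At r₁ the circular-orbit speed is v₁ = √(μ/r₁) = 1.2814 km/s.
Transfer-orbit speed at r₁ (vis-viva equation): v_a = √[μ(2/r₁ − 1/a_t)] = 0.68150 km/s.
First burn Δv₁ = |v_a − v₁| = 0.5999 km/s.
Circular speed at r₂: v₂ = √(μ/r₂) = 3.1570 km/s.
Transfer-orbit speed at r₂: v_p = √[μ(2/r₂ − 1/a_t)] = 4.1369 km/s.
Second burn Δv₂ = |v₂ − v_p| = 0.9799 km/s.
Total Δv = Δv₁ + Δv₂ = 1.580 km/s.

Δv = 1.580 km/s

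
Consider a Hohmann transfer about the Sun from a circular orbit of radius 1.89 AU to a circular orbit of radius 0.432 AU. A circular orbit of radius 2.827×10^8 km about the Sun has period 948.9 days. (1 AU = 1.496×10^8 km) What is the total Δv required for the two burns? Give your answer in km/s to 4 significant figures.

Δv = 20.95 km/s

From Kepler's third law T² = 4π²r³/μ at r = 2.827×10^8 km, T = 948.9 days = 948.9 × 86400 s = 8.198496×10^7 s: μ = 4π²r³/T² = 1.32699×10^11 km³/s².
In km: r₁ = 1.89 × 1.496×10^8 = 2.82744×10^8 km; r₂ = 0.432 × 1.496×10^8 = 6.46272×10^7 km.
Transfer-ellipse semi-major axis a_t = (r₁ + r₂)/2 = (2.82744×10^8 + 6.46272×10^7)/2 = 1.736856×10^8 km.
Circular speed at r₁: v₁ = √(μ/r₁) = √(1.32699×10^11/2.82744×10^8) = 21.664 km/s.
Transfer-orbit speed at r₁ (v² = μ(2/r − 1/a)): v_a = √[μ(2/r₁ − 1/a_t)] = 13.215 km/s.
First burn Δv₁ = |v_a − v₁| = 8.449 km/s.
At r₂, v₂ = √(μ/r₂) = 45.313 km/s.
Transfer-orbit speed at r₂: v_p = √[μ(2/r₂ − 1/a_t)] = 57.815 km/s.
Second burn Δv₂ = |v₂ − v_p| = 12.50 km/s.
Total Δv = Δv₁ + Δv₂ = 20.95 km/s.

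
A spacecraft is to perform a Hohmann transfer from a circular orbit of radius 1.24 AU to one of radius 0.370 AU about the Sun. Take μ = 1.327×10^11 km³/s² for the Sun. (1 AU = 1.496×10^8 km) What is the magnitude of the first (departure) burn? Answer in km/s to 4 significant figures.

Δv₁ = 8.613 km/s

In km: r₁ = 1.24 × 1.496×10^8 = 1.85504×10^8 km; r₂ = 0.370 × 1.496×10^8 = 5.5352×10^7 km.
The Hohmann ellipse has a_t = (r₁ + r₂)/2 = 1.20428×10^8 km.
Circular speed at r = 1.85504×10^8 km: v_c = √(μ/r) = 26.746 km/s.
Vis-viva on the transfer ellipse at r = 1.85504×10^8 km gives v_t = √[μ(2/r − 1/a_t)] = 18.133 km/s.
Δv₁ = |v_t − v_c| = |18.133 − 26.746| = 8.613 km/s.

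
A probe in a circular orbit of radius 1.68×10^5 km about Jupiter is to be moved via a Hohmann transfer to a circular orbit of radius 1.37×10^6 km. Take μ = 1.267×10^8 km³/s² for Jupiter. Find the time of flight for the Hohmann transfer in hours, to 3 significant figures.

t = 52.3 hours

Semi-major axis of the transfer orbit: a_t = (1.680×10^5 + 1.370×10^6)/2 = 7.690×10^5 km.
Transfer time t = π√(a_t³/μ) = π√((7.690×10^5)³ / 1.267×10^8) = 1.882×10^5 s.
Converting: 1.882×10^5 s ÷ 3600 s/hour = 52.3 hours.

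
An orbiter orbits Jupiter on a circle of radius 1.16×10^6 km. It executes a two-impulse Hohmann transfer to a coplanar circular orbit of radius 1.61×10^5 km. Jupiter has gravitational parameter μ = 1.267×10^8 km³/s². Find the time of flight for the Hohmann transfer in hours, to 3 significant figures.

Transfer-ellipse semi-major axis a_t = (r₁ + r₂)/2 = (1.160×10^6 + 1.610×10^5)/2 = 6.605×10^5 km.
Half the transfer-orbit period gives t = π√(a_t³/μ) = 1.498×10^5 s.
Converting: 1.498×10^5 s ÷ 3600 s/hour = 41.6 hours.

t = 41.6 hours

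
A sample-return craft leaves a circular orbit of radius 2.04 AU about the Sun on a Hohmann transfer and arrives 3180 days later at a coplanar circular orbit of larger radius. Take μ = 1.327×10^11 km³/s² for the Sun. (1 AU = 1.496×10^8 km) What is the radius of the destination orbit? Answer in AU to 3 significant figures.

r₂ = 11.4 AU

In km: r₁ = 2.04 × 1.496×10^8 = 3.05184×10^8 km.
Transfer time t = 3180 days = 2.74752×10^8 s, and t = π√(a_t³/μ).
So a_t = (μ t²/π²)^(1/3) = (1.327×10^11 × (2.74752×10^8)² / π²)^(1/3) = 1.0050×10^9 km.
Since a_t = (r₁ + r₂)/2, r₂ = 2a_t − r₁ = 2×1.0050×10^9 − 3.05184×10^8 = 1.704816×10^9 km.
In AU: r₂ = 1.704816×10^9 / 1.496×10^8 = 11.4 AU.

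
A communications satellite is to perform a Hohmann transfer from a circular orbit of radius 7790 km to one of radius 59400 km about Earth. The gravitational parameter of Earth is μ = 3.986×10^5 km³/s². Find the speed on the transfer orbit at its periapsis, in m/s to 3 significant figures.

Transfer-ellipse semi-major axis a_t = (r₁ + r₂)/2 = (7790 + 59400)/2 = 33595 km.
The periapsis of the transfer ellipse is at r = 7790 km.
From the vis-viva equation, v = √[μ(2/r − 1/a_t)] = 9.512 km/s.

v = 9510 m/s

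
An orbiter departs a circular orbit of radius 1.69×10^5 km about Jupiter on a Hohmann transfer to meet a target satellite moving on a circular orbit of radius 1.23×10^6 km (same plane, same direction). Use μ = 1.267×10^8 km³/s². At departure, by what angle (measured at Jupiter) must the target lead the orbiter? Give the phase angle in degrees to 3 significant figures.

φ = 103°

Transfer-ellipse semi-major axis a_t = (r₁ + r₂)/2 = (1.690×10^5 + 1.230×10^6)/2 = 6.995×10^5 km.
Transfer time t = π√(a_t³/μ) = 1.63284×10^5 s.
Target angular speed ω₂ = √(μ/r₂³) = 8.25146×10^-6 rad/s.
Angle swept by the target during transfer: ω₂·t = 1.34733 rad = 77.20°.
The orbiter traverses 180° on the transfer ellipse, so the target must lead by 180° − 77.20° = 103°.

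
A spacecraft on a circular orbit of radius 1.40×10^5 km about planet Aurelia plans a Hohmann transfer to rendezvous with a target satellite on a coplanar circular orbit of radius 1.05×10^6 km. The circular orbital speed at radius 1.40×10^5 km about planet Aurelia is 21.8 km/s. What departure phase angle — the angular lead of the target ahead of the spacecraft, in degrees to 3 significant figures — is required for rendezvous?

From the circular-orbit relation v² = μ/r at r = 1.40×10^5 km: μ = v²r = (21.8)² × 1.40×10^5 = 6.65336×10^7 km³/s².
The Hohmann ellipse has a_t = (r₁ + r₂)/2 = 5.950×10^5 km.
Transfer time t = π√(a_t³/μ) = 1.768×10^5 s.
The target's mean motion on its circular orbit is ω₂ = √(μ/r₂³) = 7.581×10^-6 rad/s.
Angle swept by the target during transfer: ω₂·t = 1.340 rad = 76.78°.
The spacecraft traverses 180° on the transfer ellipse, so the target must lead by 180° − 76.78° = 103°.

φ = 103°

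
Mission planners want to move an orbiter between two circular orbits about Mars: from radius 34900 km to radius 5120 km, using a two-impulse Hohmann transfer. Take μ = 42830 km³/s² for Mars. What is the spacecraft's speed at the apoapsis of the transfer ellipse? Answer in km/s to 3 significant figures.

v = 0.560 km/s

Semi-major axis of the transfer orbit: a_t = (34900 + 5120)/2 = 20010 km.
At apoapsis, r = 34900 km.
Applying v² = μ(2/r − 1/a_t): v = 0.5604 km/s.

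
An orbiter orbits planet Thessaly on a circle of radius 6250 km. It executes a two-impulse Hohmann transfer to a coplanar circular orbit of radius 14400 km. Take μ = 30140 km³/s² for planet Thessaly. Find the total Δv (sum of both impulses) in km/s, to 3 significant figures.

The Hohmann ellipse has a_t = (r₁ + r₂)/2 = 10325 km.
At r₁ the circular-orbit speed is v₁ = √(μ/r₁) = 2.1960 km/s.
Transfer-orbit speed at r₁ (v² = μ(2/r − 1/a)): v_p = √[μ(2/r₁ − 1/a_t)] = 2.5934 km/s.
First burn Δv₁ = |v_p − v₁| = 0.3974 km/s.
Circular speed at r₂: v₂ = √(μ/r₂) = 1.4467 km/s.
Transfer-orbit speed at r₂: v_a = √[μ(2/r₂ − 1/a_t)] = 1.1256 km/s.
Second burn Δv₂ = |v₂ − v_a| = 0.3211 km/s.
Total Δv = Δv₁ + Δv₂ = 0.7185 km/s.

Δv = 0.719 km/s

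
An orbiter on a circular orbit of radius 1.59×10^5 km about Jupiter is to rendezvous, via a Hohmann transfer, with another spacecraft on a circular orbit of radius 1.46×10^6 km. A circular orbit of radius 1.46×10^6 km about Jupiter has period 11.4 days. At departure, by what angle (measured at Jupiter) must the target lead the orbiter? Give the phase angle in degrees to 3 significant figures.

φ = 106°

From Kepler's third law T² = 4π²r³/μ at r = 1.46×10^6 km, T = 11.4 days = 11.4 × 86400 s = 9.8496×10^5 s: μ = 4π²r³/T² = 1.26643×10^8 km³/s².
Semi-major axis of the transfer orbit: a_t = (1.590×10^5 + 1.460×10^6)/2 = 8.095×10^5 km.
The half-period of the transfer ellipse is t = π√(a_t³/μ) = 2.033×10^5 s.
The target's mean motion on its circular orbit is ω₂ = √(μ/r₂³) = 6.379×10^-6 rad/s.
Angle swept by the target during transfer: ω₂·t = 1.297 rad = 74.31°.
The orbiter traverses 180° on the transfer ellipse, so the target must lead by 180° − 74.31° = 106°.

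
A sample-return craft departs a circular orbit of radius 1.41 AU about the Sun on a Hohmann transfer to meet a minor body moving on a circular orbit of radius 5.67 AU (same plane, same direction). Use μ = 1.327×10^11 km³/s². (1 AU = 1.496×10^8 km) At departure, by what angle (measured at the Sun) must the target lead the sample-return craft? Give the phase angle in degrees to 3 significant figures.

In km: r₁ = 1.41 × 1.496×10^8 = 2.10936×10^8 km; r₂ = 5.67 × 1.496×10^8 = 8.48232×10^8 km.
Transfer-ellipse semi-major axis a_t = (r₁ + r₂)/2 = (2.10936×10^8 + 8.48232×10^8)/2 = 5.29584×10^8 km.
The half-period of the transfer ellipse is t = π√(a_t³/μ) = 1.0510×10^8 s.
Target angular speed ω₂ = √(μ/r₂³) = 1.4746×10^-8 rad/s.
Angle swept by the target during transfer: ω₂·t = 1.5498 rad = 88.80°.
Arrival is 180° from departure on the ellipse, so φ = 180° − 88.80° = 91.2°.

φ = 91.2°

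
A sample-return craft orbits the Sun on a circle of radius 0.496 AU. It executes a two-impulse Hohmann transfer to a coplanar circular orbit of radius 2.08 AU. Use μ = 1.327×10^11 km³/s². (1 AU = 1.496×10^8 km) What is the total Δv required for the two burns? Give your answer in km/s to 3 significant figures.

In km: r₁ = 0.496 × 1.496×10^8 = 7.42016×10^7 km; r₂ = 2.08 × 1.496×10^8 = 3.11168×10^8 km.
Transfer-ellipse semi-major axis a_t = (r₁ + r₂)/2 = (7.42016×10^7 + 3.11168×10^8)/2 = 1.926848×10^8 km.
At r₁ the circular-orbit speed is v₁ = √(μ/r₁) = 42.29 km/s.
Transfer-orbit speed at r₁ (vis-viva equation): v_p = √[μ(2/r₁ − 1/a_t)] = 53.74 km/s.
First burn Δv₁ = |v_p − v₁| = 11.45 km/s.
At r₂, v₂ = √(μ/r₂) = 20.651 km/s.
Transfer-orbit speed at r₂: v_a = √[μ(2/r₂ − 1/a_t)] = 12.815 km/s.
Second burn Δv₂ = |v₂ − v_a| = 7.836 km/s.
Δv = Δv₁ + Δv₂ = 11.45 + 7.836 = 19.29 km/s.

Δv = 19.3 km/s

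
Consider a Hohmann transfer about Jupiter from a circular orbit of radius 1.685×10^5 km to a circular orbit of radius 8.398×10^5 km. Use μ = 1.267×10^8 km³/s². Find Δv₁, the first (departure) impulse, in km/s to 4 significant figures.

Transfer-ellipse semi-major axis a_t = (r₁ + r₂)/2 = (1.685×10^5 + 8.398×10^5)/2 = 5.0415×10^5 km.
Circular speed at r = 1.685×10^5 km: v_c = √(μ/r) = 27.42 km/s.
Vis-viva on the transfer ellipse at r = 1.685×10^5 km gives v_t = √[μ(2/r − 1/a_t)] = 35.39 km/s.
Δv₁ = |v_t − v_c| = |35.39 − 27.42| = 7.970 km/s.

Δv₁ = 7.970 km/s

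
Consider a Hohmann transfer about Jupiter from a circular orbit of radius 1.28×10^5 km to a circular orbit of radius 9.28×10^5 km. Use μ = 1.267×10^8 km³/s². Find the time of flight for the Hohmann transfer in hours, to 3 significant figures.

Semi-major axis of the transfer orbit: a_t = (1.280×10^5 + 9.280×10^5)/2 = 5.280×10^5 km.
Transfer time t = π√(a_t³/μ) = π√((5.280×10^5)³ / 1.267×10^8) = 1.0708×10^5 s.
Converting: 1.0708×10^5 s ÷ 3600 s/hour = 29.7 hours.

t = 29.7 hours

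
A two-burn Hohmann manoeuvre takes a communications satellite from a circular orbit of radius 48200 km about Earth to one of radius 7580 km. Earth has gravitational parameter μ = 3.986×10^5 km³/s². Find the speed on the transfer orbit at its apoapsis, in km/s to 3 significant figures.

Transfer-ellipse semi-major axis a_t = (r₁ + r₂)/2 = (48200 + 7580)/2 = 27890 km.
At apoapsis, r = 48200 km.
From the vis-viva equation, v = √[μ(2/r − 1/a_t)] = 1.499 km/s.

v = 1.50 km/s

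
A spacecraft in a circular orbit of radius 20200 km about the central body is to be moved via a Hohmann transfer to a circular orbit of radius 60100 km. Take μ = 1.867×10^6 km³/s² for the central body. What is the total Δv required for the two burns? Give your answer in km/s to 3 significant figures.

Δv = 3.77 km/s

The Hohmann ellipse has a_t = (r₁ + r₂)/2 = 40150 km.
Circular speed at r₁: v₁ = √(μ/r₁) = √(1.867×10^6/20200) = 9.613831 km/s.
On the transfer ellipse at r₁, vis-viva equation gives v_p = √[μ(2/r₁ − 1/a_t)] = 11.76226 km/s.
First burn Δv₁ = |v_p − v₁| = 2.1484 km/s.
Circular speed at r₂: v₂ = √(μ/r₂) = 5.5736 km/s.
Transfer-orbit speed at r₂: v_a = √[μ(2/r₂ − 1/a_t)] = 3.9534 km/s.
Second burn Δv₂ = |v₂ − v_a| = 1.6202 km/s.
Δv = Δv₁ + Δv₂ = 2.1484 + 1.6202 = 3.769 km/s.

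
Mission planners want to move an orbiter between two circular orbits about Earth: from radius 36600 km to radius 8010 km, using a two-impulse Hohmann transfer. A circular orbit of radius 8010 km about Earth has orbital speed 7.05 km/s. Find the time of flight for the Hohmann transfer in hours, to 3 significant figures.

t = 4.61 hours

From the circular-orbit relation v² = μ/r at r = 8010 km: μ = v²r = (7.05)² × 8010 = 3.98117×10^5 km³/s².
Semi-major axis of the transfer orbit: a_t = (36600 + 8010)/2 = 22305 km.
Half the transfer-orbit period gives t = π√(a_t³/μ) = 16590 s.
Converting: 16590 s ÷ 3600 s/hour = 4.61 hours.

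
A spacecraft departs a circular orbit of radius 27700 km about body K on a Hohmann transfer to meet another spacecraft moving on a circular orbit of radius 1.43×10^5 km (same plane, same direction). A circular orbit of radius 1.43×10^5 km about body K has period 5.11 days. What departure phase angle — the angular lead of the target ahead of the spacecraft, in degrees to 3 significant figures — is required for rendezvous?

φ = 97.0°

From Kepler's third law T² = 4π²r³/μ at r = 1.43×10^5 km, T = 5.11 days = 5.11 × 86400 s = 4.41504×10^5 s: μ = 4π²r³/T² = 5.92241×10^5 km³/s².
Transfer-ellipse semi-major axis a_t = (r₁ + r₂)/2 = (27700 + 1.430×10^5)/2 = 85350 km.
The half-period of the transfer ellipse is t = π√(a_t³/μ) = 1.018×10^5 s.
The target's mean motion on its circular orbit is ω₂ = √(μ/r₂³) = 1.423×10^-5 rad/s.
Angle swept by the target during transfer: ω₂·t = 1.4486 rad = 83.00°.
The spacecraft traverses 180° on the transfer ellipse, so the target must lead by 180° − 83.00° = 97.0°.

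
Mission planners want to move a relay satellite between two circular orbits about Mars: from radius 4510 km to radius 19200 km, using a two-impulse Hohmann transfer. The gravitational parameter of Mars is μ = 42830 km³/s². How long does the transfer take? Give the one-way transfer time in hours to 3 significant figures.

t = 5.44 hours

The Hohmann ellipse has a_t = (r₁ + r₂)/2 = 11855 km.
Half the transfer-orbit period gives t = π√(a_t³/μ) = 19590 s.
Converting: 19590 s ÷ 3600 s/hour = 5.44 hours.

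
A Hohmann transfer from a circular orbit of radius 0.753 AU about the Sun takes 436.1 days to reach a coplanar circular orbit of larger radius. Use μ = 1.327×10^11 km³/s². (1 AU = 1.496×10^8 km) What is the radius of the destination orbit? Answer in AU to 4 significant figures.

In km: r₁ = 0.753 × 1.496×10^8 = 1.126488×10^8 km.
Transfer time t = 436.1 days = 3.767904×10^7 s, and t = π√(a_t³/μ).
So a_t = (μ t²/π²)^(1/3) = (1.327×10^11 × (3.767904×10^7)² / π²)^(1/3) = 2.6725×10^8 km.
Since a_t = (r₁ + r₂)/2, r₂ = 2a_t − r₁ = 2×2.6725×10^8 − 1.126488×10^8 = 4.218512×10^8 km.
In AU: r₂ = 4.218512×10^8 / 1.496×10^8 = 2.820 AU.

r₂ = 2.820 AU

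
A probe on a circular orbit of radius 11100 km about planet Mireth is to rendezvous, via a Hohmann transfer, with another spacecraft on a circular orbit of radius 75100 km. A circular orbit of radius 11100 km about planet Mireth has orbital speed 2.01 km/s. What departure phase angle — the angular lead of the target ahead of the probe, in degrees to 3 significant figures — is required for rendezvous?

From the circular-orbit relation v² = μ/r at r = 11100 km: μ = v²r = (2.01)² × 11100 = 44845.1 km³/s².
Semi-major axis of the transfer orbit: a_t = (11100 + 75100)/2 = 43100 km.
Transfer time t = π√(a_t³/μ) = 1.3274×10^5 s.
Target angular speed ω₂ = √(μ/r₂³) = 1.0290×10^-5 rad/s.
Angle swept by the target during transfer: ω₂·t = 1.3659 rad = 78.26°.
Arrival is 180° from departure on the ellipse, so φ = 180° − 78.26° = 102°.

φ = 102°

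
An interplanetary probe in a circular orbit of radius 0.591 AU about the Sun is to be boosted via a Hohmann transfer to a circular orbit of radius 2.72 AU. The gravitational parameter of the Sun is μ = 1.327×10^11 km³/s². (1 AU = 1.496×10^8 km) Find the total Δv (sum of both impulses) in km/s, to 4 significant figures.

Δv = 18.19 km/s

In km: r₁ = 0.591 × 1.496×10^8 = 8.84136×10^7 km; r₂ = 2.72 × 1.496×10^8 = 4.06912×10^8 km.
The Hohmann ellipse has a_t = (r₁ + r₂)/2 = 2.476628×10^8 km.
Circular speed at r₁: v₁ = √(μ/r₁) = √(1.327×10^11/8.84136×10^7) = 38.74 km/s.
Transfer-orbit speed at r₁ (vis-viva equation): v_p = √[μ(2/r₁ − 1/a_t)] = 49.66 km/s.
First burn Δv₁ = |v_p − v₁| = 10.92 km/s.
Circular speed at r₂: v₂ = √(μ/r₂) = 18.059 km/s.
Transfer-orbit speed at r₂: v_a = √[μ(2/r₂ − 1/a_t)] = 10.790 km/s.
Second burn Δv₂ = |v₂ − v_a| = 7.269 km/s.
Δv = Δv₁ + Δv₂ = 10.92 + 7.269 = 18.19 km/s.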